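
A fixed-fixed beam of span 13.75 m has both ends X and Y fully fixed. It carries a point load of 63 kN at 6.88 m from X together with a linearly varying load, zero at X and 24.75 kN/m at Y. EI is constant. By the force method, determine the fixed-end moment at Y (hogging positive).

Take the two fixed-end moments M_X, M_Y as redundants; the released structure is the simple span XY.
On the primary (simply-supported) span, the end slopes from the loading are:
  at X: point load 63 at a = 6.88: Pab(L + b)/(6LEI) = 744.3/EI
  at Y: point load 63 at a = 6.88: Pab(L + a)/(6LEI) = 744.6/EI
  at X: triangular load, peak 24.75: 7w₀L³/(360EI) = 1251/EI
  at Y: triangular load, peak 24.75: w₀L³/(45EI) = 1430/EI
  θ_X0 = 1995/EI,  θ_Y0 = 2174/EI
Flexibility coefficients: a unit moment at one end gives L/(3EI) there and L/(6EI) at the far end, so f₁₁ = f₂₂ = 4.583/EI and f₁₂ = f₂₁ = 2.292/EI.
Compatibility — zero rotation at each built-in end:
  4.583 M_X + 2.292 M_Y = 1995
  2.292 M_X + 4.583 M_Y = 2174
Solving the pair gives M_X = 264.2 kN·m and M_Y = 342.3 kN·m (hogging).

M_Y = 342.3 kN·m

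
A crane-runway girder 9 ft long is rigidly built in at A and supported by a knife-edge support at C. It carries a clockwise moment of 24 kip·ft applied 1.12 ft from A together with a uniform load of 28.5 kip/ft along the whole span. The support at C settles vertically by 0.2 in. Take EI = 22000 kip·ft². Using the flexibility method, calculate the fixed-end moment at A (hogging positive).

Release the roller at C. Primary structure: cantilever fixed at A.
Downward deflection at the released point C due to the loads:
  clockwise couple 24 at a = 1.12: M₀a(2L − a)/(2EI) = 226.9/EI
  UDL 28.5: wL⁴/(8EI) = 23374/EI
  δ_0 = 23600/EI
Tip deflection under a unit load at C: L³/(3EI) = 243/EI.
With EI = 22000 kip·ft²: δ_0 = 1.0727 ft and δ_{CC} = 0.011045 ft/kip.
Compatibility — the beam at C must follow the support down by 0.01667 ft: δ_0 − R_C·δ_{CC} = 0.01667, so R_C = (1.0727 − 0.01667)/0.011045 = 95.61 kip.
Moment equilibrium about A: M_A = Σ(load moments about A) − R_C·L = 1178 − 95.61×9 = 317.7 kip·ft.

M_A = 317.7 kip·ft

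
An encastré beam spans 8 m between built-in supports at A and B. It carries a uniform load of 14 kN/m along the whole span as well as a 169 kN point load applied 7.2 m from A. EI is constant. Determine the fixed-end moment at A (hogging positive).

Take the two fixed-end moments M_A, M_B as redundants; the released structure is the simple span AB.
Simple-span end rotations at A and B under the given loads:
  at A: UDL 14: wL³/(24EI) = 298.7/EI
  at B: UDL 14: wL³/(24EI) = 298.7/EI
  at A: point load 169 at a = 7.2: Pab(L + b)/(6LEI) = 178.5/EI
  at B: point load 169 at a = 7.2: Pab(L + a)/(6LEI) = 308.3/EI
  θ_A0 = 477.1/EI,  θ_B0 = 606.9/EI
Flexibility coefficients: a unit moment at one end gives L/(3EI) there and L/(6EI) at the far end, so f₁₁ = f₂₂ = 2.667/EI and f₁₂ = f₂₁ = 1.333/EI.
Compatibility — zero rotation at each built-in end:
  2.667 M_A + 1.333 M_B = 477.1
  1.333 M_A + 2.667 M_B = 606.9
Solving the pair gives M_A = 86.83 kN·m and M_B = 184.2 kN·m (hogging).

M_A = 86.83 kN·m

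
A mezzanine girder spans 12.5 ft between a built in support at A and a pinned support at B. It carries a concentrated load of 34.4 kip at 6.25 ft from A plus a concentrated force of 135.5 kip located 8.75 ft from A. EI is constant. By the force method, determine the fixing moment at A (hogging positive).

Release the roller at B. Primary structure: cantilever fixed at A.
Deflection at B on the released cantilever, summing each load's contribution:
  point load 34.4 at a = 6.25: Pa²(3L − a)/(6EI) = 6999/EI
  point load 135.5 at a = 8.75: Pa²(3L − a)/(6EI) = 49710/EI
  δ_0 = 56708/EI
Flexibility coefficient — unit upward force at B: δ_{BB} = L³/(3EI) = 651/EI.
The prop prevents deflection at B: R_B = δ_0/δ_{BB} = 56708/651 = 87.1 kip.
Moment equilibrium about A: M_A = Σ(load moments about A) − R_B·L = 1401 − 87.1×12.5 = 311.8 kip·ft.

M_A = 311.8 kip·ft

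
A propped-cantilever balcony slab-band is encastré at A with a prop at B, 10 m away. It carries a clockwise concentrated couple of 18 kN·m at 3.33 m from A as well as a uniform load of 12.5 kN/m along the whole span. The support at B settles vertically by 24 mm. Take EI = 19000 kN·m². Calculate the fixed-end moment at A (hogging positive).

Release the roller at B. Primary structure: cantilever fixed at A.
Deflection at B on the released cantilever, summing each load's contribution:
  clockwise couple 18 at a = 3.33: M₀a(2L − a)/(2EI) = 499.6/EI
  UDL 12.5: wL⁴/(8EI) = 15625/EI
  δ_0 = 16125/EI
Flexibility coefficient — unit upward force at B: δ_{BB} = L³/(3EI) = 333.3/EI.
With EI = 19000 kN·m²: δ_0 = 0.84866 m and δ_{BB} = 0.017544 m/kN.
Compatibility — the beam at B must follow the support down by 0.024 m: δ_0 − R_B·δ_{BB} = 0.024, so R_B = (0.84866 − 0.024)/0.017544 = 47.01 kN.
Moment equilibrium about A: M_A = Σ(load moments about A) − R_B·L = 643 − 47.01×10 = 172.9 kN·m.

M_A = 172.9 kN·m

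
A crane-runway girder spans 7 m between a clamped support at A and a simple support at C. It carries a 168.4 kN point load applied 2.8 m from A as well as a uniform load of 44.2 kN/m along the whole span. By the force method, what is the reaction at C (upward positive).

Remove the prop at C; the released (primary) structure is a cantilever built in at A.
Free-end deflection of the primary structure under the applied loading (downward +):
  point load 168.4 at a = 2.8: Pa²(3L − a)/(6EI) = 4005/EI
  UDL 44.2: wL⁴/(8EI) = 13266/EI
  δ_0 = 17270/EI
Tip deflection under a unit load at C: L³/(3EI) = 114.3/EI.
Compatibility at C: δ_0 − R_C·δ_{CC} = 0, so R_C = 17270/114.3 = 151.1 kN.

R_C = 151.1 kN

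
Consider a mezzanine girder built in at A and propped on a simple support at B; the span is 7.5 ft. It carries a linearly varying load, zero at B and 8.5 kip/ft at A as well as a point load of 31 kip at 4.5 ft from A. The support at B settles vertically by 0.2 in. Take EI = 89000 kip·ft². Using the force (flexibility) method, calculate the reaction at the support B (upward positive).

R_B = 9.219 kip

Choose R_B as the redundant. The primary structure is the cantilever fixed at A.
Deflection at B on the released cantilever, summing each load's contribution:
  triangular load, peak 8.5 at the fixed end: w₀L⁴/(30EI) = 896.5/EI
  point load 31 at a = 4.5: Pa²(3L − a)/(6EI) = 1883/EI
  δ_0 = 2780/EI
Flexibility coefficient — unit upward force at B: δ_{BB} = L³/(3EI) = 140.6/EI.
With EI = 89000 kip·ft²: δ_0 = 0.031233 ft and δ_{BB} = 0.00158 ft/kip.
Compatibility — the beam at B must follow the support down by 0.01667 ft: δ_0 − R_B·δ_{BB} = 0.01667, so R_B = (0.031233 − 0.01667)/0.00158 = 9.219 kip.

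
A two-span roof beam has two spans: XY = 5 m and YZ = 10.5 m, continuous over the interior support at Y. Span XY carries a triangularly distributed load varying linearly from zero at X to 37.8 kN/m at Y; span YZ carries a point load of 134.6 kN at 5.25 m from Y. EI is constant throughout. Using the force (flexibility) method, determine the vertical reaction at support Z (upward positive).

Insert a hinge at Y; M_Y is the redundant, and each span becomes simply supported.
Rotations at Y on the released spans (each span's end-slope, ×1/EI):
  span XY: triangular load, peak 37.8: w₀L³/(45EI) = 105/EI
  span YZ: point load 134.6 at a = 5.25: Pab(L + b)/(6LEI) = 927.5/EI
  relative rotation θ_0 = (105 + 927.5)/EI = 1032/EI
A unit hogging moment at Y produces rotation L₁/(3EI) + L₂/(3EI) = 5.167/EI.
Compatibility: M_Y·(L₁+L₂)/(3EI) = θ_0, giving M_Y = 199.8 kN·m (hogging).
Span YZ, ΣM about Z: R_Y^{YZ}·10.5 = 706.6 + 199.8, so R_Y^{YZ} = 86.33 kN and R_Z = 134.6 − 86.33 = 48.27 kN.

R_Z = 48.27 kN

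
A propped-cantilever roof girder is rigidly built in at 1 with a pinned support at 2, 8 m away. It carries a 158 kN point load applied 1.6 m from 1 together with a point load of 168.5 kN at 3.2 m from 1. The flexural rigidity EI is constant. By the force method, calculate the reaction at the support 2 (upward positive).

R_2 = 43.9 kN

Choose R_2 as the redundant. The primary structure is the cantilever fixed at 1.
Deflection at 2 on the released cantilever, summing each load's contribution:
  point load 158 at a = 1.6: Pa²(3L − a)/(6EI) = 1510/EI
  point load 168.5 at a = 3.2: Pa²(3L − a)/(6EI) = 5982/EI
  δ_0 = 7492/EI
Tip deflection under a unit load at 2: L³/(3EI) = 170.7/EI.
The prop prevents deflection at 2: R_2 = δ_0/δ_{22} = 7492/170.7 = 43.9 kN.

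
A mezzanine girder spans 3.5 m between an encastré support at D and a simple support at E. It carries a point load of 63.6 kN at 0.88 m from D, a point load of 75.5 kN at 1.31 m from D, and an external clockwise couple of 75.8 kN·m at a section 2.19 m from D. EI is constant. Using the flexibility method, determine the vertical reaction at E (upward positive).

Take the reaction at E as the redundant and release it; the primary structure is a cantilever fixed at D.
Primary-structure tip deflection at E by superposition:
  point load 63.6 at a = 0.88: Pa²(3L − a)/(6EI) = 78.97/EI
  point load 75.5 at a = 1.31: Pa²(3L − a)/(6EI) = 198.5/EI
  clockwise couple 75.8 at a = 2.19: M₀a(2L − a)/(2EI) = 399.2/EI
  δ_0 = 676.7/EI
Tip deflection under a unit load at E: L³/(3EI) = 14.29/EI.
The prop prevents deflection at E: R_E = δ_0/δ_{EE} = 676.7/14.29 = 47.35 kN.

R_E = 47.35 kN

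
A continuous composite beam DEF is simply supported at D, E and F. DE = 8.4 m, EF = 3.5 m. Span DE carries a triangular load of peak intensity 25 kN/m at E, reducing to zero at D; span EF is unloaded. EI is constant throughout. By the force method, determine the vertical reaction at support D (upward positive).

Release continuity at E by inserting a hinge; the redundant is the internal moment M_E. The primary structure is two simply-supported spans DE and EF.
Rotations at E on the released spans (each span's end-slope, ×1/EI):
  span DE: triangular load, peak 25: w₀L³/(45EI) = 329.3/EI
  relative rotation θ_0 = (329.3 + 0)/EI = 329.3/EI
A unit hogging moment at E produces rotation L₁/(3EI) + L₂/(3EI) = 3.967/EI.
Slope continuity at E: θ_0 = M_E·3.967/EI, so M_E = 329.3/3.967 = 83.01 kN·m (hogging).
Span DE, ΣM about D with M_E applied at E: R_E^{DE}·8.4 = 588 + 83.01, so R_E^{DE} = 79.88 kN and R_D = 105 − 79.88 = 25.12 kN.

R_D = 25.12 kN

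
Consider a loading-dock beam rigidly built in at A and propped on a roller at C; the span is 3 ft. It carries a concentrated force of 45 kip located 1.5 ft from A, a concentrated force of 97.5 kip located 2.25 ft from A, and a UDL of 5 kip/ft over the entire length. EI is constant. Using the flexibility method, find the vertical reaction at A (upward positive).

Release the roller at C. Primary structure: cantilever fixed at A.
Deflection at C on the released cantilever, summing each load's contribution:
  point load 45 at a = 1.5: Pa²(3L − a)/(6EI) = 126.6/EI
  point load 97.5 at a = 2.25: Pa²(3L − a)/(6EI) = 555.3/EI
  UDL 5: wL⁴/(8EI) = 50.62/EI
  δ_0 = 732.5/EI
Flexibility coefficient — unit upward force at C: δ_{CC} = L³/(3EI) = 9/EI.
Compatibility at C: δ_0 − R_C·δ_{CC} = 0, so R_C = 732.5/9 = 81.39 kip.
Vertical equilibrium: R_A = ΣP − R_C = 157.5 − 81.39 = 76.11 kip.

R_A = 76.11 kip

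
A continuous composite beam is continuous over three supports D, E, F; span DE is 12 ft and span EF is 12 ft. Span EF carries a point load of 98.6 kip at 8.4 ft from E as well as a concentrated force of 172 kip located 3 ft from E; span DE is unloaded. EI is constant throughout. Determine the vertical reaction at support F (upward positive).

R_F = 91.18 kip

Insert a hinge at E; M_E is the redundant, and each span becomes simply supported.
Rotations at E on the released spans (each span's end-slope, ×1/EI):
  span EF: point load 98.6 at a = 8.4: Pab(L + b)/(6LEI) = 646/EI
  span EF: point load 172 at a = 3: Pab(L + b)/(6LEI) = 1354/EI
  relative rotation θ_0 = (0 + 2001)/EI = 2001/EI
A unit hogging moment at E produces rotation L₁/(3EI) + L₂/(3EI) = 8/EI.
Slope continuity at E: θ_0 = M_E·8/EI, so M_E = 2001/8 = 250.1 kip·ft (hogging).
Span EF, ΣM about F: R_E^{EF}·12 = 1903 + 250.1, so R_E^{EF} = 179.4 kip and R_F = 270.6 − 179.4 = 91.18 kip.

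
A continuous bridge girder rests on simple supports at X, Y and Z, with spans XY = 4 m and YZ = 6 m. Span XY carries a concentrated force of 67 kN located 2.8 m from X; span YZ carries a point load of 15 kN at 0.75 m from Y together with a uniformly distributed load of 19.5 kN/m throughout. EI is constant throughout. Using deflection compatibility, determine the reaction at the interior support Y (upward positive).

Insert a hinge at Y; M_Y is the redundant, and each span becomes simply supported.
Rotations at Y on the released spans (each span's end-slope, ×1/EI):
  span XY: point load 67 at a = 2.8: Pab(L + a)/(6LEI) = 63.78/EI
  span YZ: point load 15 at a = 0.75: Pab(L + b)/(6LEI) = 18.46/EI
  span YZ: UDL 19.5: wL³/(24EI) = 175.5/EI
  relative rotation θ_0 = (63.78 + 194)/EI = 257.7/EI
A unit hogging moment at Y produces rotation L₁/(3EI) + L₂/(3EI) = 3.333/EI.
Slope continuity at Y: θ_0 = M_Y·3.333/EI, so M_Y = 257.7/3.333 = 77.32 kN·m (hogging).
Span XY, ΣM about X with M_Y applied at Y: R_Y^{XY}·4 = 187.6 + 77.32, so R_Y^{XY} = 66.23 kN and R_X = 67 − 66.23 = 0.7694 kN.
Span YZ, ΣM about Z: R_Y^{YZ}·6 = 429.8 + 77.32, so R_Y^{YZ} = 84.51 kN and R_Z = 132 − 84.51 = 47.49 kN.
R_Y = 66.23 + 84.51 = 150.7 kN.

R_Y = 150.7 kN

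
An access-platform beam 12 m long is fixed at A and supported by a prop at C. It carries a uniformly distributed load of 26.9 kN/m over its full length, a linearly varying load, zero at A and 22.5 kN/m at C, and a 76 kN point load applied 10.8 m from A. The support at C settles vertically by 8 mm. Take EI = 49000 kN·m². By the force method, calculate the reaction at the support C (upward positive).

Remove the prop at C; the released (primary) structure is a cantilever built in at A.
Primary-structure tip deflection at C by superposition:
  UDL 26.9: wL⁴/(8EI) = 69725/EI
  triangular load, peak 22.5 at the free end: 11w₀L⁴/(120EI) = 42768/EI
  point load 76 at a = 10.8: Pa²(3L − a)/(6EI) = 37231/EI
  δ_0 = 149724/EI
Flexibility coefficient — unit upward force at C: δ_{CC} = L³/(3EI) = 576/EI.
With EI = 49000 kN·m²: δ_0 = 3.0556 m and δ_{CC} = 0.011755 m/kN.
Compatibility — the beam at C must follow the support down by 0.008 m: δ_0 − R_C·δ_{CC} = 0.008, so R_C = (3.0556 − 0.008)/0.011755 = 259.3 kN.

R_C = 259.3 kN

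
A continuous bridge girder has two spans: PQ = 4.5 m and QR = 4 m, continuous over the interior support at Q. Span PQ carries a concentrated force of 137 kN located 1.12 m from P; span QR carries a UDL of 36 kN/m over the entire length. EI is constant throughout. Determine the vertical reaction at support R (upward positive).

Release continuity at Q by inserting a hinge; the redundant is the internal moment M_Q. The primary structure is two simply-supported spans PQ and QR.
Discontinuity in slope at Q on the released structure — sum the simple-span end rotations:
  span PQ: point load 137 at a = 1.12: Pab(L + a)/(6LEI) = 108/EI
  span QR: UDL 36: wL³/(24EI) = 96/EI
  relative rotation θ_0 = (108 + 96)/EI = 204/EI
A unit hogging moment at Q produces rotation L₁/(3EI) + L₂/(3EI) = 2.833/EI.
Compatibility: M_Q·(L₁+L₂)/(3EI) = θ_0, giving M_Q = 71.98 kN·m (hogging).
Span QR, ΣM about R: R_Q^{QR}·4 = 288 + 71.98, so R_Q^{QR} = 90 kN and R_R = 144 − 90 = 54 kN.

R_R = 54 kN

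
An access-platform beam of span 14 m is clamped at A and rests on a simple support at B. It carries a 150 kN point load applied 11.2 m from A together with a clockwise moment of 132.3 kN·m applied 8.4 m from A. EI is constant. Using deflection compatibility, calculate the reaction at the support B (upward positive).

Release the roller at B. Primary structure: cantilever fixed at A.
Downward deflection at the released point B due to the loads:
  point load 150 at a = 11.2: Pa²(3L − a)/(6EI) = 96589/EI
  clockwise couple 132.3 at a = 8.4: M₀a(2L − a)/(2EI) = 10891/EI
  δ_0 = 107480/EI
Flexibility coefficient — unit upward force at B: δ_{BB} = L³/(3EI) = 914.7/EI.
Compatibility at B: δ_0 − R_B·δ_{BB} = 0, so R_B = 107480/914.7 = 117.5 kN.

R_B = 117.5 kN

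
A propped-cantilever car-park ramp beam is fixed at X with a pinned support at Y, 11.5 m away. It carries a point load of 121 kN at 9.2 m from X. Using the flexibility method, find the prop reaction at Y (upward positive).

R_Y = 85.18 kN

Take the reaction at Y as the redundant and release it; the primary structure is a cantilever fixed at X.
Free-end deflection of the primary structure under the applied loading (downward +):
  point load 121 at a = 9.2: Pa²(3L − a)/(6EI) = 43185/EI
Flexibility coefficient — unit upward force at Y: δ_{YY} = L³/(3EI) = 507/EI.
The prop prevents deflection at Y: R_Y = δ_0/δ_{YY} = 43185/507 = 85.18 kN.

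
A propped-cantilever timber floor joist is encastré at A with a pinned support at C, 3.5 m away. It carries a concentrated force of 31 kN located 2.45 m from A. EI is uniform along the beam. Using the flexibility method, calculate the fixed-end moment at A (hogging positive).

M_A = 14.81 kN·m

Take the reaction at C as the redundant and release it; the primary structure is a cantilever fixed at A.
Free-end deflection of the primary structure under the applied loading (downward +):
  point load 31 at a = 2.45: Pa²(3L − a)/(6EI) = 249.7/EI
Flexibility coefficient — unit upward force at C: δ_{CC} = L³/(3EI) = 14.29/EI.
Compatibility at C: δ_0 − R_C·δ_{CC} = 0, so R_C = 249.7/14.29 = 17.47 kN.
Moment equilibrium about A: M_A = Σ(load moments about A) − R_C·L = 75.95 − 17.47×3.5 = 14.81 kN·m.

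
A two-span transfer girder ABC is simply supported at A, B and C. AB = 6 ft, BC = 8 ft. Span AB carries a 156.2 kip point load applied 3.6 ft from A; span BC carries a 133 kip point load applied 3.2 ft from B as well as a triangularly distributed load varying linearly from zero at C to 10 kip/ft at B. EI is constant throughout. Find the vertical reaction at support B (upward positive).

Insert a hinge at B; M_B is the redundant, and each span becomes simply supported.
Rotations at B on the released spans (each span's end-slope, ×1/EI):
  span AB: point load 156.2 at a = 3.6: Pab(L + a)/(6LEI) = 359.9/EI
  span BC: point load 133 at a = 3.2: Pab(L + b)/(6LEI) = 544.8/EI
  span BC: triangular load, peak 10: w₀L³/(45EI) = 113.8/EI
  relative rotation θ_0 = (359.9 + 658.5)/EI = 1018/EI
A unit hogging moment at B produces rotation L₁/(3EI) + L₂/(3EI) = 4.667/EI.
Compatibility: M_B·(L₁+L₂)/(3EI) = θ_0, giving M_B = 218.2 kip·ft (hogging).
Span AB, ΣM about A with M_B applied at B: R_B^{AB}·6 = 562.3 + 218.2, so R_B^{AB} = 130.1 kip and R_A = 156.2 − 130.1 = 26.11 kip.
Span BC, ΣM about C: R_B^{BC}·8 = 851.7 + 218.2, so R_B^{BC} = 133.7 kip and R_C = 173 − 133.7 = 39.25 kip.
R_B = 130.1 + 133.7 = 263.8 kip.

R_B = 263.8 kip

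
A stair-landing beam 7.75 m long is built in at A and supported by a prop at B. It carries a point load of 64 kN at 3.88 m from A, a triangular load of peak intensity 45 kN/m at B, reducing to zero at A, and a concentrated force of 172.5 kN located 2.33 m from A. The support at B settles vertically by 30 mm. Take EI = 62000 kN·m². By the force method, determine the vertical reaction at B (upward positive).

Release the roller at B. Primary structure: cantilever fixed at A.
Deflection at B on the released cantilever, summing each load's contribution:
  point load 64 at a = 3.88: Pa²(3L − a)/(6EI) = 3110/EI
  triangular load, peak 45 at the free end: 11w₀L⁴/(120EI) = 14881/EI
  point load 172.5 at a = 2.33: Pa²(3L − a)/(6EI) = 3265/EI
  δ_0 = 21257/EI
Tip deflection under a unit load at B: L³/(3EI) = 155.2/EI.
With EI = 62000 kN·m²: δ_0 = 0.34285 m and δ_{BB} = 0.002503 m/kN.
Compatibility — the beam at B must follow the support down by 0.03 m: δ_0 − R_B·δ_{BB} = 0.03, so R_B = (0.34285 − 0.03)/0.002503 = 125 kN.

R_B = 125 kN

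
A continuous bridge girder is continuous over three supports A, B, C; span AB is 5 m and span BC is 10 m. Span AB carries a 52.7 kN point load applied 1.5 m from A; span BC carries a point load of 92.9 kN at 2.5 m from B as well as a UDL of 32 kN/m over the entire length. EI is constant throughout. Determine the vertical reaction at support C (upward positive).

R_C = 145.2 kN

Insert a hinge at B; M_B is the redundant, and each span becomes simply supported.
End slopes at the hinge B, treating each span as simply supported:
  span AB: point load 52.7 at a = 1.5: Pab(L + a)/(6LEI) = 59.95/EI
  span BC: point load 92.9 at a = 2.5: Pab(L + b)/(6LEI) = 508/EI
  span BC: UDL 32: wL³/(24EI) = 1333/EI
  relative rotation θ_0 = (59.95 + 1841)/EI = 1901/EI
A unit hogging moment at B produces rotation L₁/(3EI) + L₂/(3EI) = 5/EI.
Slope continuity at B: θ_0 = M_B·5/EI, so M_B = 1901/5 = 380.3 kN·m (hogging).
Span BC, ΣM about C: R_B^{BC}·10 = 2297 + 380.3, so R_B^{BC} = 267.7 kN and R_C = 412.9 − 267.7 = 145.2 kN.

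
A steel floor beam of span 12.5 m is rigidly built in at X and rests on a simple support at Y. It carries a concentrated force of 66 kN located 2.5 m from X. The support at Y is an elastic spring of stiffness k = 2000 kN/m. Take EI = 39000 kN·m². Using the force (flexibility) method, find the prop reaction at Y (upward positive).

Remove the prop at Y; the released (primary) structure is a cantilever built in at X.
Deflection at Y on the released cantilever, summing each load's contribution:
  point load 66 at a = 2.5: Pa²(3L − a)/(6EI) = 2406/EI
Tip deflection under a unit load at Y: L³/(3EI) = 651/EI.
With EI = 39000 kN·m²: δ_0 = 0.061699 m and δ_{YY} = 0.016693 m/kN.
Compatibility — the spring shortens by R_Y/k under the reaction it provides: δ_0 − R_Y·δ_{YY} = R_Y/k. With 1/k = 0.0005 m/kN, R_Y = δ_0 / (δ_{YY} + 1/k) = 0.061699 / (0.016693 + 0.0005) = 3.589 kN.

R_Y = 3.589 kN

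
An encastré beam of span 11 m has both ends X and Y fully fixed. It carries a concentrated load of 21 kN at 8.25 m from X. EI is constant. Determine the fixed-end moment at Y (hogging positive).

Release both end moments; the primary structure is a simply-supported span XY with redundants M_X and M_Y.
Simple-span end rotations at X and Y under the given loads:
  at X: point load 21 at a = 8.25: Pab(L + b)/(6LEI) = 99.26/EI
  at Y: point load 21 at a = 8.25: Pab(L + a)/(6LEI) = 139/EI
  θ_X0 = 99.26/EI,  θ_Y0 = 139/EI
Flexibility coefficients: a unit moment at one end gives L/(3EI) there and L/(6EI) at the far end, so f₁₁ = f₂₂ = 3.667/EI and f₁₂ = f₂₁ = 1.833/EI.
Compatibility — zero rotation at each built-in end:
  3.667 M_X + 1.833 M_Y = 99.26
  1.833 M_X + 3.667 M_Y = 139
Solving the pair gives M_X = 10.83 kN·m and M_Y = 32.48 kN·m (hogging).

M_Y = 32.48 kN·m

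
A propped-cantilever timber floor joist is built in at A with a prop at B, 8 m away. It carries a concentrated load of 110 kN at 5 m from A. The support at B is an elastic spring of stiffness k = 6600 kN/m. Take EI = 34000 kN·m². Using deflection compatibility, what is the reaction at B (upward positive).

Take the reaction at B as the redundant and release it; the primary structure is a cantilever fixed at A.
Free-end deflection of the primary structure under the applied loading (downward +):
  point load 110 at a = 5: Pa²(3L − a)/(6EI) = 8708/EI
Flexibility coefficient — unit upward force at B: δ_{BB} = L³/(3EI) = 170.7/EI.
With EI = 34000 kN·m²: δ_0 = 0.25613 m and δ_{BB} = 0.00502 m/kN.
Compatibility — the spring shortens by R_B/k under the reaction it provides: δ_0 − R_B·δ_{BB} = R_B/k. With 1/k = 0.000152 m/kN, R_B = δ_0 / (δ_{BB} + 1/k) = 0.25613 / (0.00502 + 0.000152) = 49.53 kN.

R_B = 49.53 kN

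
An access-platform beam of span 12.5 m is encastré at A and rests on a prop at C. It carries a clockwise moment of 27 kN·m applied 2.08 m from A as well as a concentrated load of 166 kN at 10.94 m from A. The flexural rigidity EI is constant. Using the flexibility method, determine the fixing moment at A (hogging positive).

Take the reaction at C as the redundant and release it; the primary structure is a cantilever fixed at A.
Deflection at C on the released cantilever, summing each load's contribution:
  clockwise couple 27 at a = 2.08: M₀a(2L − a)/(2EI) = 643.6/EI
  point load 166 at a = 10.94: Pa²(3L − a)/(6EI) = 87947/EI
  δ_0 = 88590/EI
Flexibility coefficient — unit upward force at C: δ_{CC} = L³/(3EI) = 651/EI.
The prop prevents deflection at C: R_C = δ_0/δ_{CC} = 88590/651 = 136.1 kN.
Moment equilibrium about A: M_A = Σ(load moments about A) − R_C·L = 1843 − 136.1×12.5 = 142.1 kN·m.

M_A = 142.1 kN·m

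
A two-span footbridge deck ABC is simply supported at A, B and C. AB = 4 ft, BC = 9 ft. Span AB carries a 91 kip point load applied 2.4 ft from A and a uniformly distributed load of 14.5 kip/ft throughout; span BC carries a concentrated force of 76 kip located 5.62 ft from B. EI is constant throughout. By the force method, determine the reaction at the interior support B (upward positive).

Take M_B as the redundant. Released structure: two simple spans AB and BC with a hinge at B.
End slopes at the hinge B, treating each span as simply supported:
  span AB: point load 91 at a = 2.4: Pab(L + a)/(6LEI) = 93.18/EI
  span AB: UDL 14.5: wL³/(24EI) = 38.67/EI
  span BC: point load 76 at a = 5.62: Pab(L + b)/(6LEI) = 331/EI
  relative rotation θ_0 = (131.9 + 331)/EI = 462.8/EI
A unit hogging moment at B produces rotation L₁/(3EI) + L₂/(3EI) = 4.333/EI.
Compatibility: M_B·(L₁+L₂)/(3EI) = θ_0, giving M_B = 106.8 kip·ft (hogging).
Span AB, ΣM about A with M_B applied at B: R_B^{AB}·4 = 334.4 + 106.8, so R_B^{AB} = 110.3 kip and R_A = 149 − 110.3 = 38.7 kip.
Span BC, ΣM about C: R_B^{BC}·9 = 256.9 + 106.8, so R_B^{BC} = 40.41 kip and R_C = 76 − 40.41 = 35.59 kip.
R_B = 110.3 + 40.41 = 150.7 kip.

R_B = 150.7 kip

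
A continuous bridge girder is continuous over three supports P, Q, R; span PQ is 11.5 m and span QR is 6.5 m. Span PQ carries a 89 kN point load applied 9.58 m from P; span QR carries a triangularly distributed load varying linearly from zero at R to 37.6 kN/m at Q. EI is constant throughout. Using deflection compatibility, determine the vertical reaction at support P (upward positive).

Release continuity at Q by inserting a hinge; the redundant is the internal moment M_Q. The primary structure is two simply-supported spans PQ and QR.
End slopes at the hinge Q, treating each span as simply supported:
  span PQ: point load 89 at a = 9.58: Pab(L + a)/(6LEI) = 500.1/EI
  span QR: triangular load, peak 37.6: w₀L³/(45EI) = 229.5/EI
  relative rotation θ_0 = (500.1 + 229.5)/EI = 729.6/EI
A unit hogging moment at Q produces rotation L₁/(3EI) + L₂/(3EI) = 6/EI.
Slope continuity at Q: θ_0 = M_Q·6/EI, so M_Q = 729.6/6 = 121.6 kN·m (hogging).
Span PQ, ΣM about P with M_Q applied at Q: R_Q^{PQ}·11.5 = 852.6 + 121.6, so R_Q^{PQ} = 84.71 kN and R_P = 89 − 84.71 = 4.285 kN.

R_P = 4.285 kN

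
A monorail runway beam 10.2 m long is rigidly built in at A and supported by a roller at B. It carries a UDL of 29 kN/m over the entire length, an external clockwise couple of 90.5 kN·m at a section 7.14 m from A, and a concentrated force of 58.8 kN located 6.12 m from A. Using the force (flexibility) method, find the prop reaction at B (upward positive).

R_B = 148.4 kN

Take the reaction at B as the redundant and release it; the primary structure is a cantilever fixed at A.
Downward deflection at the released point B due to the loads:
  UDL 29: wL⁴/(8EI) = 39238/EI
  clockwise couple 90.5 at a = 7.14: M₀a(2L − a)/(2EI) = 4284/EI
  point load 58.8 at a = 6.12: Pa²(3L − a)/(6EI) = 8985/EI
  δ_0 = 52508/EI
Flexibility coefficient — unit upward force at B: δ_{BB} = L³/(3EI) = 353.7/EI.
Compatibility at B: δ_0 − R_B·δ_{BB} = 0, so R_B = 52508/353.7 = 148.4 kN.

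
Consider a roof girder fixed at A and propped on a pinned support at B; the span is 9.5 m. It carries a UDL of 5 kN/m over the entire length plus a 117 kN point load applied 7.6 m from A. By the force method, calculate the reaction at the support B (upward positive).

Release the roller at B. Primary structure: cantilever fixed at A.
Free-end deflection of the primary structure under the applied loading (downward +):
  UDL 5: wL⁴/(8EI) = 5091/EI
  point load 117 at a = 7.6: Pa²(3L − a)/(6EI) = 23540/EI
  δ_0 = 28631/EI
Flexibility coefficient — unit upward force at B: δ_{BB} = L³/(3EI) = 285.8/EI.
Compatibility at B: δ_0 − R_B·δ_{BB} = 0, so R_B = 28631/285.8 = 100.2 kN.

R_B = 100.2 kN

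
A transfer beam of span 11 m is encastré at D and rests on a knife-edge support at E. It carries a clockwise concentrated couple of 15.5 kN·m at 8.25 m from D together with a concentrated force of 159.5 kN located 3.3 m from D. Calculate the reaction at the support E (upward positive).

Choose R_E as the redundant. The primary structure is the cantilever fixed at D.
Downward deflection at the released point E due to the loads:
  clockwise couple 15.5 at a = 8.25: M₀a(2L − a)/(2EI) = 879.1/EI
  point load 159.5 at a = 3.3: Pa²(3L − a)/(6EI) = 8598/EI
  δ_0 = 9477/EI
Tip deflection under a unit load at E: L³/(3EI) = 443.7/EI.
The prop prevents deflection at E: R_E = δ_0/δ_{EE} = 9477/443.7 = 21.36 kN.

R_E = 21.36 kN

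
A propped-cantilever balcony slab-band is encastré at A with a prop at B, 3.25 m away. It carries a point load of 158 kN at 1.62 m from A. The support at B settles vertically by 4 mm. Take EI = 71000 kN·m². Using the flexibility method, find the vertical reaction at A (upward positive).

Release the roller at B. Primary structure: cantilever fixed at A.
Deflection at B on the released cantilever, summing each load's contribution:
  point load 158 at a = 1.62: Pa²(3L − a)/(6EI) = 561.9/EI
Tip deflection under a unit load at B: L³/(3EI) = 11.44/EI.
With EI = 71000 kN·m²: δ_0 = 0.007913 m and δ_{BB} = 0.000161 m/kN.
Compatibility — the beam at B must follow the support down by 0.004 m: δ_0 − R_B·δ_{BB} = 0.004, so R_B = (0.007913 − 0.004)/0.000161 = 24.28 kN.
Vertical equilibrium: R_A = ΣP − R_B = 158 − 24.28 = 133.7 kN.

R_A = 133.7 kN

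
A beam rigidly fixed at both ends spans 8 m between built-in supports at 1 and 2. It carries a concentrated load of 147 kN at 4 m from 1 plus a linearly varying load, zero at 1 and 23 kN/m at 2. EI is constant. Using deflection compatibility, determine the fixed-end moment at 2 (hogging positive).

Take the two fixed-end moments M_1, M_2 as redundants; the released structure is the simple span 12.
Simple-span end rotations at 1 and 2 under the given loads:
  at 1: point load 147 at a = 4: Pab(L + b)/(6LEI) = 588/EI
  at 2: point load 147 at a = 4: Pab(L + a)/(6LEI) = 588/EI
  at 1: triangular load, peak 23: 7w₀L³/(360EI) = 229/EI
  at 2: triangular load, peak 23: w₀L³/(45EI) = 261.7/EI
  θ_10 = 817/EI,  θ_20 = 849.7/EI
Flexibility coefficients: a unit moment at one end gives L/(3EI) there and L/(6EI) at the far end, so f₁₁ = f₂₂ = 2.667/EI and f₁₂ = f₂₁ = 1.333/EI.
Compatibility — zero rotation at each built-in end:
  2.667 M_1 + 1.333 M_2 = 817
  1.333 M_1 + 2.667 M_2 = 849.7
Solving the pair gives M_1 = 196.1 kN·m and M_2 = 220.6 kN·m (hogging).

M_2 = 220.6 kN·m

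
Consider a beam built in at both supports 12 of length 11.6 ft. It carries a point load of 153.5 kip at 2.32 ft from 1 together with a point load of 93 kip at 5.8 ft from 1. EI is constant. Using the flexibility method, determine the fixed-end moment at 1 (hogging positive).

M_1 = 362.8 kip·ft

Take the two fixed-end moments M_1, M_2 as redundants; the released structure is the simple span 12.
Simple-span end rotations at 1 and 2 under the given loads:
  at 1: point load 153.5 at a = 2.32: Pab(L + b)/(6LEI) = 991.4/EI
  at 2: point load 153.5 at a = 2.32: Pab(L + a)/(6LEI) = 661/EI
  at 1: point load 93 at a = 5.8: Pab(L + b)/(6LEI) = 782.1/EI
  at 2: point load 93 at a = 5.8: Pab(L + a)/(6LEI) = 782.1/EI
  θ_10 = 1774/EI,  θ_20 = 1443/EI
Flexibility coefficients: a unit moment at one end gives L/(3EI) there and L/(6EI) at the far end, so f₁₁ = f₂₂ = 3.867/EI and f₁₂ = f₂₁ = 1.933/EI.
Compatibility — zero rotation at each built-in end:
  3.867 M_1 + 1.933 M_2 = 1774
  1.933 M_1 + 3.867 M_2 = 1443
Solving the pair gives M_1 = 362.8 kip·ft and M_2 = 191.8 kip·ft (hogging).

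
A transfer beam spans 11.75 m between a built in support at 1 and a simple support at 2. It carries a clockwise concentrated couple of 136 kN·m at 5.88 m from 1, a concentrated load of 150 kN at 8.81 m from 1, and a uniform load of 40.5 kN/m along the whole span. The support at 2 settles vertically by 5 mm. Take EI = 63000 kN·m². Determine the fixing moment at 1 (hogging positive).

Remove the prop at 2; the released (primary) structure is a cantilever built in at 1.
Primary-structure tip deflection at 2 by superposition:
  clockwise couple 136 at a = 5.88: M₀a(2L − a)/(2EI) = 7045/EI
  point load 150 at a = 8.81: Pa²(3L − a)/(6EI) = 51304/EI
  UDL 40.5: wL⁴/(8EI) = 96498/EI
  δ_0 = 154847/EI
Tip deflection under a unit load at 2: L³/(3EI) = 540.7/EI.
With EI = 63000 kN·m²: δ_0 = 2.4579 m and δ_{22} = 0.008583 m/kN.
Compatibility — the beam at 2 must follow the support down by 0.005 m: δ_0 − R_2·δ_{22} = 0.005, so R_2 = (2.4579 − 0.005)/0.008583 = 285.8 kN.
Moment equilibrium about 1: M_1 = Σ(load moments about 1) − R_2·L = 4253 − 285.8×11.75 = 895.4 kN·m.

M_1 = 895.4 kN·m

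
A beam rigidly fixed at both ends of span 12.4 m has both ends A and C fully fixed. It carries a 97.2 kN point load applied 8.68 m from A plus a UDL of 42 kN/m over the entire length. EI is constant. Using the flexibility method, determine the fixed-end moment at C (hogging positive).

M_C = 715.3 kN·m

Release both end moments; the primary structure is a simply-supported span AC with redundants M_A and M_C.
Simple-span end rotations at A and C under the given loads:
  at A: point load 97.2 at a = 8.68: Pab(L + b)/(6LEI) = 680/EI
  at C: point load 97.2 at a = 8.68: Pab(L + a)/(6LEI) = 889.3/EI
  at A: UDL 42: wL³/(24EI) = 3337/EI
  at C: UDL 42: wL³/(24EI) = 3337/EI
  θ_A0 = 4017/EI,  θ_C0 = 4226/EI
Flexibility coefficients: a unit moment at one end gives L/(3EI) there and L/(6EI) at the far end, so f₁₁ = f₂₂ = 4.133/EI and f₁₂ = f₂₁ = 2.067/EI.
Compatibility — zero rotation at each built-in end:
  4.133 M_A + 2.067 M_C = 4017
  2.067 M_A + 4.133 M_C = 4226
Solving the pair gives M_A = 614.1 kN·m and M_C = 715.3 kN·m (hogging).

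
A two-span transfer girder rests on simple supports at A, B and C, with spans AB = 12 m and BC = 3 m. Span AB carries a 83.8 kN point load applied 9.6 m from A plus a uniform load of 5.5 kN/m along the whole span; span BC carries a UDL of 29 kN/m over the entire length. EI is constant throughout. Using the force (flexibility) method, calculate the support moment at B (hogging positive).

M_B = 201.6 kN·m

Release continuity at B by inserting a hinge; the redundant is the internal moment M_B. The primary structure is two simply-supported spans AB and BC.
Rotations at B on the released spans (each span's end-slope, ×1/EI):
  span AB: point load 83.8 at a = 9.6: Pab(L + a)/(6LEI) = 579.2/EI
  span AB: UDL 5.5: wL³/(24EI) = 396/EI
  span BC: UDL 29: wL³/(24EI) = 32.62/EI
  relative rotation θ_0 = (975.2 + 32.62)/EI = 1008/EI
A unit hogging moment at B produces rotation L₁/(3EI) + L₂/(3EI) = 5/EI.
Slope continuity at B: θ_0 = M_B·5/EI, so M_B = 1008/5 = 201.6 kN·m (hogging).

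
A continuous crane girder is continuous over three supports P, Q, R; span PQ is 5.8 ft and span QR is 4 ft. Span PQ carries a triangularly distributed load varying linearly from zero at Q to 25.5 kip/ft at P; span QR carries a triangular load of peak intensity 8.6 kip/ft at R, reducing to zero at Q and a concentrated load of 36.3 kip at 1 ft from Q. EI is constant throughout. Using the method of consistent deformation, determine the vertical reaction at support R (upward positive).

Take M_Q as the redundant. Released structure: two simple spans PQ and QR with a hinge at Q.
Discontinuity in slope at Q on the released structure — sum the simple-span end rotations:
  span PQ: triangular load, peak 25.5: 7w₀L³/(360EI) = 96.74/EI
  span QR: triangular load, peak 8.6: 7w₀L³/(360EI) = 10.7/EI
  span QR: point load 36.3 at a = 1: Pab(L + b)/(6LEI) = 31.76/EI
  relative rotation θ_0 = (96.74 + 42.46)/EI = 139.2/EI
A unit hogging moment at Q produces rotation L₁/(3EI) + L₂/(3EI) = 3.267/EI.
Slope continuity at Q: θ_0 = M_Q·3.267/EI, so M_Q = 139.2/3.267 = 42.61 kip·ft (hogging).
Span QR, ΣM about R: R_Q^{QR}·4 = 131.8 + 42.61, so R_Q^{QR} = 43.61 kip and R_R = 53.5 − 43.61 = 9.888 kip.

R_R = 9.888 kip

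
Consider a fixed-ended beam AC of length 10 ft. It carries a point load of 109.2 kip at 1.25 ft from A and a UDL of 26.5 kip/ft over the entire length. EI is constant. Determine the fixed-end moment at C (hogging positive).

M_C = 235.8 kip·ft

Take the two fixed-end moments M_A, M_C as redundants; the released structure is the simple span AC.
On the primary (simply-supported) span, the end slopes from the loading are:
  at A: point load 109.2 at a = 1.25: Pab(L + b)/(6LEI) = 373.2/EI
  at C: point load 109.2 at a = 1.25: Pab(L + a)/(6LEI) = 223.9/EI
  at A: UDL 26.5: wL³/(24EI) = 1104/EI
  at C: UDL 26.5: wL³/(24EI) = 1104/EI
  θ_A0 = 1477/EI,  θ_C0 = 1328/EI
Flexibility coefficients: a unit moment at one end gives L/(3EI) there and L/(6EI) at the far end, so f₁₁ = f₂₂ = 3.333/EI and f₁₂ = f₂₁ = 1.667/EI.
Compatibility — zero rotation at each built-in end:
  3.333 M_A + 1.667 M_C = 1477
  1.667 M_A + 3.333 M_C = 1328
Solving the pair gives M_A = 325.3 kip·ft and M_C = 235.8 kip·ft (hogging).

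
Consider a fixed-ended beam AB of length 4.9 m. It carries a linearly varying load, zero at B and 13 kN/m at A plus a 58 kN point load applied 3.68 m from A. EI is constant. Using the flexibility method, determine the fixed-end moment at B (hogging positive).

Take the two fixed-end moments M_A, M_B as redundants; the released structure is the simple span AB.
Simple-span end rotations at A and B under the given loads:
  at A: triangular load, peak 13: w₀L³/(45EI) = 33.99/EI
  at B: triangular load, peak 13: 7w₀L³/(360EI) = 29.74/EI
  at A: point load 58 at a = 3.68: Pab(L + b)/(6LEI) = 54.21/EI
  at B: point load 58 at a = 3.68: Pab(L + a)/(6LEI) = 75.99/EI
  θ_A0 = 88.19/EI,  θ_B0 = 105.7/EI
Flexibility coefficients: a unit moment at one end gives L/(3EI) there and L/(6EI) at the far end, so f₁₁ = f₂₂ = 1.633/EI and f₁₂ = f₂₁ = 0.8167/EI.
Compatibility — zero rotation at each built-in end:
  1.633 M_A + 0.8167 M_B = 88.19
  0.8167 M_A + 1.633 M_B = 105.7
Solving the pair gives M_A = 28.84 kN·m and M_B = 50.32 kN·m (hogging).

M_B = 50.32 kN·m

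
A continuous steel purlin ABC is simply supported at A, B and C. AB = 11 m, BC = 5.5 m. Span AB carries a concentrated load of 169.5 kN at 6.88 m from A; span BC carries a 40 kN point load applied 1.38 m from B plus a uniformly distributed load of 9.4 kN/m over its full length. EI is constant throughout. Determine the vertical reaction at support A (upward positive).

R_A = 39.8 kN

Take M_B as the redundant. Released structure: two simple spans AB and BC with a hinge at B.
Discontinuity in slope at B on the released structure — sum the simple-span end rotations:
  span AB: point load 169.5 at a = 6.88: Pab(L + a)/(6LEI) = 1302/EI
  span BC: point load 40 at a = 1.38: Pab(L + b)/(6LEI) = 66.3/EI
  span BC: UDL 9.4: wL³/(24EI) = 65.16/EI
  relative rotation θ_0 = (1302 + 131.5)/EI = 1433/EI
A unit hogging moment at B produces rotation L₁/(3EI) + L₂/(3EI) = 5.5/EI.
Slope continuity at B: θ_0 = M_B·5.5/EI, so M_B = 1433/5.5 = 260.6 kN·m (hogging).
Span AB, ΣM about A with M_B applied at B: R_B^{AB}·11 = 1166 + 260.6, so R_B^{AB} = 129.7 kN and R_A = 169.5 − 129.7 = 39.8 kN.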